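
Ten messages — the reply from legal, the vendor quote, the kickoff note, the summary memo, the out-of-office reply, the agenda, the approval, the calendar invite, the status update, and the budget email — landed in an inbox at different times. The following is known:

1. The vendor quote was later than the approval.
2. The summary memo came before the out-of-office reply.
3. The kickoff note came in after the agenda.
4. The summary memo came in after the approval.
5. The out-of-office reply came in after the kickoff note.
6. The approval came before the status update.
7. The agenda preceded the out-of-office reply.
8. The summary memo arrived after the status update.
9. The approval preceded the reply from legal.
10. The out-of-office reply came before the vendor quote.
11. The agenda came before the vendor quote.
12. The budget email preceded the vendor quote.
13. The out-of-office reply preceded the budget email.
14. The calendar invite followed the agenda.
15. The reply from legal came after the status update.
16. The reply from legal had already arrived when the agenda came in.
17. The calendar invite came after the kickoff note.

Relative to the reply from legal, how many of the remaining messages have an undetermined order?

1

Forced before the reply from legal: the approval and the status update; forced after the reply from legal: the agenda, the budget email, the calendar invite, the kickoff note, the out-of-office reply, and the vendor quote.
That leaves the summary memo with no forced order relative to the reply from legal — 1.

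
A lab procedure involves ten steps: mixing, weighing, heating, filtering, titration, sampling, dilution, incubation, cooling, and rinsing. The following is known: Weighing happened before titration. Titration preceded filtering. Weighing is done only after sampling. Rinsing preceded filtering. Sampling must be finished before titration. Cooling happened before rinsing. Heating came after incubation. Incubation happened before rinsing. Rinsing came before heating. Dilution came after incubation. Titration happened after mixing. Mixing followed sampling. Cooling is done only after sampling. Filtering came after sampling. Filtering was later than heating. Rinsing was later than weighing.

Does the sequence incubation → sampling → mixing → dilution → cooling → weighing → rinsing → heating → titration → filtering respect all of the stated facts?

yes

Check each stated constraint against the proposed order — e.g. incubation is ahead of heating; sampling is ahead of filtering. Every pair is in the required order; nothing is violated.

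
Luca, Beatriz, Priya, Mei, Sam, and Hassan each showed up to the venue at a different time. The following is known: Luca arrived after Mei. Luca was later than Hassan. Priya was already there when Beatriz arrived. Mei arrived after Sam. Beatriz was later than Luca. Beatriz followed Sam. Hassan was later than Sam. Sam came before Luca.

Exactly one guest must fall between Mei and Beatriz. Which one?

Luca

Tracing the constraints gives Mei → Luca → Beatriz, so Luca sits after Mei and before Beatriz.
No other guest is forced both after Mei and before Beatriz.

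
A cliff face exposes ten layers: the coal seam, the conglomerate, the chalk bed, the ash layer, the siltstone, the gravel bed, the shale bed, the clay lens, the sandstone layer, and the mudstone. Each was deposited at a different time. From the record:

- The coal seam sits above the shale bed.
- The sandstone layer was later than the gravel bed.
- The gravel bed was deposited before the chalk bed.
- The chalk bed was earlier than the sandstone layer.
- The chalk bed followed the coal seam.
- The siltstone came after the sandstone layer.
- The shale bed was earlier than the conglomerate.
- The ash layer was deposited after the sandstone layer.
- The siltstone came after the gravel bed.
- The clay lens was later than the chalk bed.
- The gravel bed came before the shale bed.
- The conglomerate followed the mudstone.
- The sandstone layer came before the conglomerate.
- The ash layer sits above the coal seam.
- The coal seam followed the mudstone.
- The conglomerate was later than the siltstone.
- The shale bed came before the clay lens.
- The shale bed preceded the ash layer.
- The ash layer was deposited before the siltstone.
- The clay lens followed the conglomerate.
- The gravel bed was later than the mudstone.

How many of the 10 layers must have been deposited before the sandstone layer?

5

Directly stated before the sandstone layer: the chalk bed and the gravel bed.
The coal seam reaches the sandstone layer via the coal seam → the chalk bed → the sandstone layer.
The mudstone reaches the sandstone layer via the mudstone → the gravel bed → the sandstone layer.
The shale bed reaches the sandstone layer via the shale bed → the coal seam → the chalk bed → the sandstone layer.
No chain forces the ash layer (or any of the others) ahead of the sandstone layer.
That's the chalk bed, the coal seam, the gravel bed, the mudstone, and the shale bed — 5 in all.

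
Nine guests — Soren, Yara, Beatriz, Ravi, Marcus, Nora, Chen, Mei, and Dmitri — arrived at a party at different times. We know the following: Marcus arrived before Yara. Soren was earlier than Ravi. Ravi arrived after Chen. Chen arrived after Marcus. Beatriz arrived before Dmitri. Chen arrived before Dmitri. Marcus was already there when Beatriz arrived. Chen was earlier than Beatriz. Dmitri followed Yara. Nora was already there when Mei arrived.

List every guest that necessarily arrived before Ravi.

Chen, Marcus, Soren

Directly stated before Ravi: Chen and Soren.
Marcus reaches Ravi via Marcus → Chen → Ravi.
No chain forces Mei (or any of the others) ahead of Ravi.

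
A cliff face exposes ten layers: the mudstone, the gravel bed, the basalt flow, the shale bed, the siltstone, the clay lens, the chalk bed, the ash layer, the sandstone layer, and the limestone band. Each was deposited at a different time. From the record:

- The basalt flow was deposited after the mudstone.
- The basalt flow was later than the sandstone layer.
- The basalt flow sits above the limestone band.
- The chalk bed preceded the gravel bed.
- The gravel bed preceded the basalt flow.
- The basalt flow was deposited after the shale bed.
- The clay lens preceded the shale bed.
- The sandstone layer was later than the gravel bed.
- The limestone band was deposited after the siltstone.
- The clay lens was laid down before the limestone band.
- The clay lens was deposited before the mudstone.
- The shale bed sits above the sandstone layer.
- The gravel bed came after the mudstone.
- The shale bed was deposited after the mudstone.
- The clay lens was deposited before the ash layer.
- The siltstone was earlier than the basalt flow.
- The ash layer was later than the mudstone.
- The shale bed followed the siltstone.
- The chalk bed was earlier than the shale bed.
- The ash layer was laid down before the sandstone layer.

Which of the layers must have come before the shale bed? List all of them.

Directly stated before the shale bed: the chalk bed, the clay lens, the mudstone, the sandstone layer, and the siltstone.
The ash layer reaches the shale bed via the ash layer → the sandstone layer → the shale bed.
The gravel bed reaches the shale bed via the gravel bed → the sandstone layer → the shale bed.
No chain forces the limestone band (or any of the others) ahead of the shale bed.

the ash layer, the chalk bed, the clay lens, the gravel bed, the mudstone, the sandstone layer, the siltstone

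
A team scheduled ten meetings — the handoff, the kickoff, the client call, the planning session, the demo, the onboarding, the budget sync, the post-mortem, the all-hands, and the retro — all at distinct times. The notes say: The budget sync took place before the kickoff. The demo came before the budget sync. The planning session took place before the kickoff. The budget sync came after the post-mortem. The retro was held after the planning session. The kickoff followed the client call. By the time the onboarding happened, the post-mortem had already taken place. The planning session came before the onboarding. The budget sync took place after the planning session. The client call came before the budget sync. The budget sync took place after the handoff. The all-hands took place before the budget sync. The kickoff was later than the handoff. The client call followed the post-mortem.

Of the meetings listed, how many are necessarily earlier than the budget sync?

6

Directly stated before the budget sync: the all-hands, the client call, the demo, the handoff, the planning session, and the post-mortem.
No chain forces the retro (or any of the others) ahead of the budget sync.
That's the all-hands, the client call, the demo, the handoff, the planning session, and the post-mortem — 6 in all.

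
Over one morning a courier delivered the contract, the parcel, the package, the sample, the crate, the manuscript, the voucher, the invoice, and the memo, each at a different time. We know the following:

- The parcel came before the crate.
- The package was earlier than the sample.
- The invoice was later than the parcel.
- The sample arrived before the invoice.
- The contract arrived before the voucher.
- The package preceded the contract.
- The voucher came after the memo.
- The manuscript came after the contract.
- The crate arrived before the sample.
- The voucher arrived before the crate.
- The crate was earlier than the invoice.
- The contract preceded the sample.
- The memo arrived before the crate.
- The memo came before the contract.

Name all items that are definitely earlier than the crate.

Directly stated before the crate: the memo, the parcel, and the voucher.
The contract reaches the crate via the contract → the voucher → the crate.
The package reaches the crate via the package → the contract → the voucher → the crate.
No chain forces the sample (or any of the others) ahead of the crate.

the contract, the memo, the package, the parcel, the voucher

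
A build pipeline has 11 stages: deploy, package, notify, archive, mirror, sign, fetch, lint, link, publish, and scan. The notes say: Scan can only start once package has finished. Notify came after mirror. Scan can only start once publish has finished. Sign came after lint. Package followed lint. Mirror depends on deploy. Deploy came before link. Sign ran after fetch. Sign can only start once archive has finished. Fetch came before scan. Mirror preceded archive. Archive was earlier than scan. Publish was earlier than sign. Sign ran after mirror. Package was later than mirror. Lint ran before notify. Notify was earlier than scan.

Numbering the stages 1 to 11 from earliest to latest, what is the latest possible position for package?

10

Package must come before scan — 1 stage forced after it.
Everything else can be placed before package in some valid order, so package can sit as late as position 11 − 1 = 10.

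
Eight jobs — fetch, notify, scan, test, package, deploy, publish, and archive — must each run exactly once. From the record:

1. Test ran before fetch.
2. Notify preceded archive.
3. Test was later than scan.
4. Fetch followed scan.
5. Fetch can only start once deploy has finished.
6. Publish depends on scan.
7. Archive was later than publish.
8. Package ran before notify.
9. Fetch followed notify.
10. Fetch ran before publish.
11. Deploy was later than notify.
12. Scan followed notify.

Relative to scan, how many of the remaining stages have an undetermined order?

1

Forced before scan: notify and package; forced after scan: archive, fetch, publish, and test.
That leaves deploy with no forced order relative to scan — 1.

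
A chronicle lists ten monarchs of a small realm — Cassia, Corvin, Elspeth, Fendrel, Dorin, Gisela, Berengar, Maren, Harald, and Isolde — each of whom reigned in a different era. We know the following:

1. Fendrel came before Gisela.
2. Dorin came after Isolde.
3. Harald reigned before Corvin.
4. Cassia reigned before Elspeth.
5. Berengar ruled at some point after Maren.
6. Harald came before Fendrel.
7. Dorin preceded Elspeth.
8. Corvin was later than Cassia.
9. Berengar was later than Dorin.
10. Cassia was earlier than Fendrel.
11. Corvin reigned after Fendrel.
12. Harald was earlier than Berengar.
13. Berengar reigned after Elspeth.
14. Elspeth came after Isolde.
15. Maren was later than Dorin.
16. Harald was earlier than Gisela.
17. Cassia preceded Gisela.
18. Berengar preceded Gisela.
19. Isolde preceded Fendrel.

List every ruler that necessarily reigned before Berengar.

Directly stated before Berengar: Dorin, Elspeth, Harald, and Maren.
Cassia reaches Berengar via Cassia → Elspeth → Berengar.
Isolde reaches Berengar via Isolde → Elspeth → Berengar.
No chain forces Gisela (or any of the others) ahead of Berengar.

Cassia, Dorin, Elspeth, Harald, Isolde, Maren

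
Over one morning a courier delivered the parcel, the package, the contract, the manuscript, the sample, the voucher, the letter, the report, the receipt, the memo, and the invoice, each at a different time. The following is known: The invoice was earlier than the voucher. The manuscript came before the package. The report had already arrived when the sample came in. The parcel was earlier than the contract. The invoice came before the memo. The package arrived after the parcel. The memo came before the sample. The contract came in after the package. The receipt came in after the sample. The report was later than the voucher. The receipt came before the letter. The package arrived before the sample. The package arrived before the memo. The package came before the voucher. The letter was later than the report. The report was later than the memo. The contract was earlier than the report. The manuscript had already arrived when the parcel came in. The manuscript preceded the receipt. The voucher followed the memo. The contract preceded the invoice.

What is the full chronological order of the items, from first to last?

the manuscript, the parcel, the package, the contract, the invoice, the memo, the voucher, the report, the sample, the receipt, the letter

The constraints fix every adjacent pair, so only one ordering works:
the manuscript → the parcel → the package → the contract → the invoice → the memo → the voucher → the report → the sample → the receipt → the letter.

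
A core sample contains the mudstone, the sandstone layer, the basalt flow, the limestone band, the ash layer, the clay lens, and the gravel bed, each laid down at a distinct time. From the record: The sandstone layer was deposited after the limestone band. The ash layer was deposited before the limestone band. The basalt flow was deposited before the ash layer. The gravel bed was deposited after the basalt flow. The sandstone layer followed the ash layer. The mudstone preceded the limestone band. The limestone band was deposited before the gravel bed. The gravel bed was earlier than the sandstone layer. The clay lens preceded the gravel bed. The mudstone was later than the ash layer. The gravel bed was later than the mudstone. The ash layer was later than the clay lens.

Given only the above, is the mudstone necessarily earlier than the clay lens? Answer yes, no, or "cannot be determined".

Tracing the constraints gives the clay lens → the ash layer → the mudstone, so the clay lens must come before the mudstone.
That means the mudstone cannot be before the clay lens.

no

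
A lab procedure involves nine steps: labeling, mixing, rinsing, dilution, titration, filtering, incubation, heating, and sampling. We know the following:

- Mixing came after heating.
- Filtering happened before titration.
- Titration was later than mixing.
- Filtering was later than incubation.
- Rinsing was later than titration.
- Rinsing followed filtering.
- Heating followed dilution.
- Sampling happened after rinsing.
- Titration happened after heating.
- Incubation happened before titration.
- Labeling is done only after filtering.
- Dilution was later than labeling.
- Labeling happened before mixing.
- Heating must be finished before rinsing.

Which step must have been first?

incubation

Incubation has a chain of constraints placing it before every other step, so incubation must be first.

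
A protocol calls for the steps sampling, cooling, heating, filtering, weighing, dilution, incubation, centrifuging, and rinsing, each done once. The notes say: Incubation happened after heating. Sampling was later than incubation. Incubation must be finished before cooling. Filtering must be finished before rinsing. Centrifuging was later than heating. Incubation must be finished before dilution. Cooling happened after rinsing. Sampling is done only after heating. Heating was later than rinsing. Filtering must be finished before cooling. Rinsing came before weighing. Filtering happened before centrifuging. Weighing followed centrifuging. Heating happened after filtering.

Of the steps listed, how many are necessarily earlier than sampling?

4

Directly stated before sampling: heating and incubation.
Filtering reaches sampling via filtering → heating → sampling.
Rinsing reaches sampling via rinsing → heating → sampling.
No chain forces centrifuging (or any of the others) ahead of sampling.
That's filtering, heating, incubation, and rinsing — 4 in all.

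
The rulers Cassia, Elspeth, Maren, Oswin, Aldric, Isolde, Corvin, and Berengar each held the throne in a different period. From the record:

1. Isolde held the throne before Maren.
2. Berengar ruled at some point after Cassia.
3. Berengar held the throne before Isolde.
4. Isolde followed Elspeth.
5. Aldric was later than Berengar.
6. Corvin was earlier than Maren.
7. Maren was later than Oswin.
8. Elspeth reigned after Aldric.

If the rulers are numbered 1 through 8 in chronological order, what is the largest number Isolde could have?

Isolde must come before Maren — 1 ruler forced after them.
Everything else can be placed before Isolde in some valid order, so Isolde can sit as late as position 8 − 1 = 7.

7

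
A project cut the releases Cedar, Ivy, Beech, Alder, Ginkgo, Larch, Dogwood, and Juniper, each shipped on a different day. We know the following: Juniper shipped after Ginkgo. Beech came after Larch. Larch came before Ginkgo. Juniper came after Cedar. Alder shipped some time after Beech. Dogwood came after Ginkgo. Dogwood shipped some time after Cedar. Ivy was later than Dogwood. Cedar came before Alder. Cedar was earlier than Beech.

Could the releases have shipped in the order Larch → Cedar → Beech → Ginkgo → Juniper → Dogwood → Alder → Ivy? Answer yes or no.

Check each stated constraint against the proposed order — e.g. Beech is ahead of Alder; Cedar is ahead of Alder. Every pair is in the required order; nothing is violated.

yes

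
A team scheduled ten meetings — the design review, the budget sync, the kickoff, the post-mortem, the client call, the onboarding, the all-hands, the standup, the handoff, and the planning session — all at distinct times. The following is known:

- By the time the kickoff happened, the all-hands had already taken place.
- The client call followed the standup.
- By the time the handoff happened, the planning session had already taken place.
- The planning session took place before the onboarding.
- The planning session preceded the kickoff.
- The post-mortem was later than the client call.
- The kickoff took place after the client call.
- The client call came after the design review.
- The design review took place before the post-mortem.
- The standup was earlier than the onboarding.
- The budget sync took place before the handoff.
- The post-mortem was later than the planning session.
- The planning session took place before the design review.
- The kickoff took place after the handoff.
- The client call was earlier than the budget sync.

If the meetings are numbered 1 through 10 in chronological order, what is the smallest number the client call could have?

4

The design review, the planning session, and the standup must all come before the client call — 3 forced predecessors.
Nothing else is forced ahead of the client call, so its earliest slot is position 3 + 1 = 4.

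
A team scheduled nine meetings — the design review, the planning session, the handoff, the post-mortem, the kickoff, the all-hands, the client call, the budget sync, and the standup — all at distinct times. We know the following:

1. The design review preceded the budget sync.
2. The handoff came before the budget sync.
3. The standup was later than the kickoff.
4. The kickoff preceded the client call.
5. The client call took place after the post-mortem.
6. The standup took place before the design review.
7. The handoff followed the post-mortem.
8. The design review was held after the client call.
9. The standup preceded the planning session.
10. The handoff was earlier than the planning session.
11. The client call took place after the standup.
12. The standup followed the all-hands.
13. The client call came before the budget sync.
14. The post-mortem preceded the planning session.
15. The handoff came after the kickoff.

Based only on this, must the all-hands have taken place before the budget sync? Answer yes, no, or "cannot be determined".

yes

Chain the constraints: the all-hands → the standup → the design review → the budget sync. Each link is directly stated, so the all-hands comes before the budget sync.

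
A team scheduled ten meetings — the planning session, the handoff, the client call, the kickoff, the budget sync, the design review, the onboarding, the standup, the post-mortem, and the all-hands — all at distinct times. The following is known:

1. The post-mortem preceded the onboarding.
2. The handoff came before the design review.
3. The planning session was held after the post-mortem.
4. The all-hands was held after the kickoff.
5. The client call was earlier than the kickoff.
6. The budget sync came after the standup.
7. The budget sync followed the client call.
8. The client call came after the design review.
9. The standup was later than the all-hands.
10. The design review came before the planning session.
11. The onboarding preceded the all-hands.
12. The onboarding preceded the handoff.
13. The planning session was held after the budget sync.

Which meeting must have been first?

The post-mortem has a chain of constraints placing it before every other meeting, so the post-mortem must be first.

the post-mortem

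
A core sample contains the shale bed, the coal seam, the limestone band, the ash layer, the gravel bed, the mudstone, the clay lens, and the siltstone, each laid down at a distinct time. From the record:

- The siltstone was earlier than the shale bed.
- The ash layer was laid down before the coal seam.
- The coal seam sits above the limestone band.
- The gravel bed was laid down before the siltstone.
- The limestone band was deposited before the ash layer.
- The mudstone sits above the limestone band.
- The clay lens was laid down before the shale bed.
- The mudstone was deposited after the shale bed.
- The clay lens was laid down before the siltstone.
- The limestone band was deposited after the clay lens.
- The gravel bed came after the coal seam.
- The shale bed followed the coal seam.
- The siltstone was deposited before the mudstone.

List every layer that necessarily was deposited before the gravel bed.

the ash layer, the clay lens, the coal seam, the limestone band

Directly stated before the gravel bed: the coal seam.
The ash layer reaches the gravel bed via the ash layer → the coal seam → the gravel bed.
The clay lens reaches the gravel bed via the clay lens → the limestone band → the coal seam → the gravel bed.
The limestone band reaches the gravel bed via the limestone band → the coal seam → the gravel bed.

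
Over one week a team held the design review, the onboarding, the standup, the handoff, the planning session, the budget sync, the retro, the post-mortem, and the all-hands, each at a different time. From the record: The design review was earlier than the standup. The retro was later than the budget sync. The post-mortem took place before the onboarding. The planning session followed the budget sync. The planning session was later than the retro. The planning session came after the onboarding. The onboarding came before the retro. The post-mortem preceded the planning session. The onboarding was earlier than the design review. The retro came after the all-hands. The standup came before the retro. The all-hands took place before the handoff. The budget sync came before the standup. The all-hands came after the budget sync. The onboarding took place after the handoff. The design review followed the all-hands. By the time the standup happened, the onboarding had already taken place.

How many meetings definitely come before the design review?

Directly stated before the design review: the all-hands and the onboarding.
The budget sync reaches the design review via the budget sync → the all-hands → the design review.
The handoff reaches the design review via the handoff → the onboarding → the design review.
The post-mortem reaches the design review via the post-mortem → the onboarding → the design review.
That's the all-hands, the budget sync, the handoff, the onboarding, and the post-mortem — 5 in all.

5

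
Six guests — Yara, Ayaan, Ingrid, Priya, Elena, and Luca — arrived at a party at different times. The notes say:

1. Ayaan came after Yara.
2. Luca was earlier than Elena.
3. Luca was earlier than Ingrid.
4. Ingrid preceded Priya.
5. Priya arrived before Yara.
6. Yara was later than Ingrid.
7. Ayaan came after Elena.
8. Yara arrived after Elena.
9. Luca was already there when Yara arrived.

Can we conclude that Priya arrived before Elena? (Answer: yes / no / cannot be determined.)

cannot be determined

No chain of stated constraints runs from Priya to Elena, and none runs from Elena to Priya either.
So the relative order of Priya and Elena is not fixed by the given facts.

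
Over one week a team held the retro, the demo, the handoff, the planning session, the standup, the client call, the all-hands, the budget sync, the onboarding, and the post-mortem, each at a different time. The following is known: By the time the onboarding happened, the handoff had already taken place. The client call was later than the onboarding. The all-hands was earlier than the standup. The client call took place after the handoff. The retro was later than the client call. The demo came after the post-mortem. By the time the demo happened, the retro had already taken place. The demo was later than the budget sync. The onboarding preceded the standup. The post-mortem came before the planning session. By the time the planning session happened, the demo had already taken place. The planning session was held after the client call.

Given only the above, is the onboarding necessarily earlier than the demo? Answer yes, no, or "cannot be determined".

yes

Chain the constraints: the onboarding → the client call → the retro → the demo. Each link is directly stated, so the onboarding comes before the demo.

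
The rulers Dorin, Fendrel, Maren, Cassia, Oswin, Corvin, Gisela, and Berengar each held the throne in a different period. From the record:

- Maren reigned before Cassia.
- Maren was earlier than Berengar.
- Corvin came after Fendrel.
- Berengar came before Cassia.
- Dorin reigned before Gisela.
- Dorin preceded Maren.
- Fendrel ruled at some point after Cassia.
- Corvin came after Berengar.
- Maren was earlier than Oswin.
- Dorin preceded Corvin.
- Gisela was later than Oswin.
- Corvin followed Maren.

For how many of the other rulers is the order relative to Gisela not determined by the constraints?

Forced before Gisela: Dorin, Maren, and Oswin.
That leaves Berengar, Cassia, Corvin, and Fendrel with no forced order relative to Gisela — 4.

4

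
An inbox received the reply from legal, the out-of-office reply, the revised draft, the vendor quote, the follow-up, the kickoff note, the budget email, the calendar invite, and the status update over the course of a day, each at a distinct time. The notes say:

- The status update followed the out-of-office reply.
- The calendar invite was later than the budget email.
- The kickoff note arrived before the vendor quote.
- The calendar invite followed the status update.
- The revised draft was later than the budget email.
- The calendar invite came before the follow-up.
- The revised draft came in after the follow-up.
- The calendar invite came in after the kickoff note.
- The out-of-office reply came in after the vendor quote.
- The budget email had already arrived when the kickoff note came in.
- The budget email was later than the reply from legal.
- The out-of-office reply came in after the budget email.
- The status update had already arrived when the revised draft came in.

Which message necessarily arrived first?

The reply from legal has a chain of constraints placing it before every other message, so the reply from legal must be first.

the reply from legal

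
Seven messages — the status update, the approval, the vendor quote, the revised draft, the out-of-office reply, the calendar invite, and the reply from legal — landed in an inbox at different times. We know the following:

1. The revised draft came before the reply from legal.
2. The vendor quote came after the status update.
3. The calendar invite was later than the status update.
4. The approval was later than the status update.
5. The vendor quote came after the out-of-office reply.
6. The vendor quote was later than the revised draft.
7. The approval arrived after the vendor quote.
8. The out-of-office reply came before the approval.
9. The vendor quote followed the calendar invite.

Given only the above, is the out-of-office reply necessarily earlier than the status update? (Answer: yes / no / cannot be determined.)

cannot be determined

No chain of stated constraints runs from the out-of-office reply to the status update, and none runs from the status update to the out-of-office reply either.
So the relative order of the out-of-office reply and the status update is not fixed by the given facts.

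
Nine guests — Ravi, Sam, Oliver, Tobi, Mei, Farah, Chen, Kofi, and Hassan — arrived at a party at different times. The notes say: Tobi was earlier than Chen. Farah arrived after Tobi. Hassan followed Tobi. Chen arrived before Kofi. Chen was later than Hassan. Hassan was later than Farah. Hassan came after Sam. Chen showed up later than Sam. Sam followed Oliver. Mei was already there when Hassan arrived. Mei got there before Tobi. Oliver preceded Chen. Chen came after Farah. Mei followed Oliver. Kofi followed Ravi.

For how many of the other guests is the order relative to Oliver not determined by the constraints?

Forced after Oliver: Chen, Farah, Hassan, Kofi, Mei, Sam, and Tobi.
That leaves Ravi with no forced order relative to Oliver — 1.

1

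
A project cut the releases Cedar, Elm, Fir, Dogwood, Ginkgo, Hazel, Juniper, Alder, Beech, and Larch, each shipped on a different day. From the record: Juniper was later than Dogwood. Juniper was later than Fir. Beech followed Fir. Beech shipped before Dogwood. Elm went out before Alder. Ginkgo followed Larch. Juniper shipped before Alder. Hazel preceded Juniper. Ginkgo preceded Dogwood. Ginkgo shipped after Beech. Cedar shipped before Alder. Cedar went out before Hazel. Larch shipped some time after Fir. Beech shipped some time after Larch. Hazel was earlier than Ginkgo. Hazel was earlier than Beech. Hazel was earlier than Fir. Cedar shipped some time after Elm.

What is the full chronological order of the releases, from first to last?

The constraints fix every adjacent pair, so only one ordering works:
Elm → Cedar → Hazel → Fir → Larch → Beech → Ginkgo → Dogwood → Juniper → Alder.

Elm, Cedar, Hazel, Fir, Larch, Beech, Ginkgo, Dogwood, Juniper, Alder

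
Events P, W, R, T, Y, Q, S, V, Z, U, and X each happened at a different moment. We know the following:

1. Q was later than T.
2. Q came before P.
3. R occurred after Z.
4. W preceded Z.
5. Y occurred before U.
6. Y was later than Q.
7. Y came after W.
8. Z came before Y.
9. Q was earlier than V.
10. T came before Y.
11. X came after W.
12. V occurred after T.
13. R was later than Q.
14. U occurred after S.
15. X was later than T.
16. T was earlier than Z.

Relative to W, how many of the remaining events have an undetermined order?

5

Forced after W: R, U, X, Y, and Z.
That leaves P, Q, S, T, and V with no forced order relative to W — 5.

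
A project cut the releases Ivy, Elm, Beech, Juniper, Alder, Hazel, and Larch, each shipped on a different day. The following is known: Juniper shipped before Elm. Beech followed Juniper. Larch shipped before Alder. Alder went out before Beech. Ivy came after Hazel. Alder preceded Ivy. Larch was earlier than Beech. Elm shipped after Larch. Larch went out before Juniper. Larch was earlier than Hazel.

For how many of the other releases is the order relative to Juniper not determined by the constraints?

Forced before Juniper: Larch; forced after Juniper: Beech and Elm.
That leaves Alder, Hazel, and Ivy with no forced order relative to Juniper — 3.

3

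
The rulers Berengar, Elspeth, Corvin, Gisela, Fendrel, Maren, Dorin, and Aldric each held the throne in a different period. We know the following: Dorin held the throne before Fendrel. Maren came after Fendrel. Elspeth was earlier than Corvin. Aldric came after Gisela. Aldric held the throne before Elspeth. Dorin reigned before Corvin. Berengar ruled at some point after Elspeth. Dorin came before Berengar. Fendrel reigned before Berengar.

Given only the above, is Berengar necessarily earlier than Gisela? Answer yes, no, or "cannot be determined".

no

Tracing the constraints gives Gisela → Aldric → Elspeth → Berengar, so Gisela must come before Berengar.
That means Berengar cannot be before Gisela.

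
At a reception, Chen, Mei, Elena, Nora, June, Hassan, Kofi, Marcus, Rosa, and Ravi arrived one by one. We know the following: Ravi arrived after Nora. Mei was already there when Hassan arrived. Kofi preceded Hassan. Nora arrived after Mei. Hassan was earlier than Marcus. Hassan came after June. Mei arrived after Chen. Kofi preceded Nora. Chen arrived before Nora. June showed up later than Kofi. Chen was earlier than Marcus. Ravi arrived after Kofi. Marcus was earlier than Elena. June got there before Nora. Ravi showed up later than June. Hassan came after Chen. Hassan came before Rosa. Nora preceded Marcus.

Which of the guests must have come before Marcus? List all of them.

Chen, Hassan, June, Kofi, Mei, Nora

Directly stated before Marcus: Chen, Hassan, and Nora.
June reaches Marcus via June → Hassan → Marcus.
Kofi reaches Marcus via Kofi → Hassan → Marcus.
Mei reaches Marcus via Mei → Hassan → Marcus.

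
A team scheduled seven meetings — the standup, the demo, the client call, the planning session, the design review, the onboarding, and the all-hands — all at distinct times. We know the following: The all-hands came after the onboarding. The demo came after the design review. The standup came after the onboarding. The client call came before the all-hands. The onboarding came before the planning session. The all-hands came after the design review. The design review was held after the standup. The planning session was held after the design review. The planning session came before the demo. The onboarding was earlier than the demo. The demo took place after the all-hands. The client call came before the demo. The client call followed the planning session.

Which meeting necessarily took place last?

Every other meeting has a chain of constraints placing it before the demo, so the demo is last.

the demo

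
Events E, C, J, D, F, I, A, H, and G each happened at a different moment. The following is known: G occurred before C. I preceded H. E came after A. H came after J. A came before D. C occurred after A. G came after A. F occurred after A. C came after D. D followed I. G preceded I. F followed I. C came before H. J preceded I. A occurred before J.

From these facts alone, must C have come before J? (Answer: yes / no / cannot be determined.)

no

Tracing the constraints gives J → I → D → C, so J must come before C.
That means C cannot be before J.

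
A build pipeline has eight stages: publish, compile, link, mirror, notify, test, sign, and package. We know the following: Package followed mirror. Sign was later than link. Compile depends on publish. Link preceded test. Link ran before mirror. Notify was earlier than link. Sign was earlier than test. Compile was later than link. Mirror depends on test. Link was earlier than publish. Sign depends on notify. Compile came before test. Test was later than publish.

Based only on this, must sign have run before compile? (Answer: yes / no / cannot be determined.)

No chain of stated constraints runs from sign to compile, and none runs from compile to sign either.
So the relative order of sign and compile is not fixed by the given facts.

cannot be determined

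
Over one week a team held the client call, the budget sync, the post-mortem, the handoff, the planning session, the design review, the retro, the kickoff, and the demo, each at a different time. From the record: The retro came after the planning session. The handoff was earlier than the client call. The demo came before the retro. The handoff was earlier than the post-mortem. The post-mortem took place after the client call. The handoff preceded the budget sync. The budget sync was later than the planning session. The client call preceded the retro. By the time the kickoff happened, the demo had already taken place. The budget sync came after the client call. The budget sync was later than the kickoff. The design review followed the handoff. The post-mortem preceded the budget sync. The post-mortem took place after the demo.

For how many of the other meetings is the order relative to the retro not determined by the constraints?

4

Forced before the retro: the client call, the demo, the handoff, and the planning session.
That leaves the budget sync, the design review, the kickoff, and the post-mortem with no forced order relative to the retro — 4.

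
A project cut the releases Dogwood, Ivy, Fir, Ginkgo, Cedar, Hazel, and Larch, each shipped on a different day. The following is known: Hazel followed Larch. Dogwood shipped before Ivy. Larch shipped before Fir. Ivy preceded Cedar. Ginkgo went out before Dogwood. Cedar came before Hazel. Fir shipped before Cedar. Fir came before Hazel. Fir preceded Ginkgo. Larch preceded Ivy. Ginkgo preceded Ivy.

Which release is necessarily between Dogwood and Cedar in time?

Tracing the constraints gives Dogwood → Ivy → Cedar, so Ivy sits after Dogwood and before Cedar.
No other release is forced both after Dogwood and before Cedar.

Ivy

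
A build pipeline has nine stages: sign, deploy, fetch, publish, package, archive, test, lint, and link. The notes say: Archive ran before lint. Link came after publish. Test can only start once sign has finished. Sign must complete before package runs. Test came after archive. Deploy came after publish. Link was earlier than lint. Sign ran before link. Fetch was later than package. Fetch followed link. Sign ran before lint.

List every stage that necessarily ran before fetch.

Directly stated before fetch: link and package.
Publish reaches fetch via publish → link → fetch.
Sign reaches fetch via sign → link → fetch.
No chain forces lint (or any of the others) ahead of fetch.

link, package, publish, sign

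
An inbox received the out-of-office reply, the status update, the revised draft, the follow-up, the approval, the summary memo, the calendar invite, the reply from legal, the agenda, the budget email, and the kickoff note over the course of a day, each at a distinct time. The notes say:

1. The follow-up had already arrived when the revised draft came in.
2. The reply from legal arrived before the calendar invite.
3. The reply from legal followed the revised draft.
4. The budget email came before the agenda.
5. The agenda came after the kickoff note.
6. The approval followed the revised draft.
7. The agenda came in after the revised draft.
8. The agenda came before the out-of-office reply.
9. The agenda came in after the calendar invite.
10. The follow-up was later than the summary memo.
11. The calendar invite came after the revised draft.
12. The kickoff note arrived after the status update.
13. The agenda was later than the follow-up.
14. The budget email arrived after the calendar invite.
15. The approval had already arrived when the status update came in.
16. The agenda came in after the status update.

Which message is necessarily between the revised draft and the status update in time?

Tracing the constraints gives the revised draft → the approval → the status update, so the approval sits after the revised draft and before the status update.
No other message is forced both after the revised draft and before the status update.

the approval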